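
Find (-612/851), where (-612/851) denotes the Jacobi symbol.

-1

Pull out -1: (-612/851) = (-1/851)·(612/851). Since 851 ≡ 3 (mod 4), (-1/851) = -1. Now have -(612/851).
Factor out 2: 612 = 2^2·153. Since 851 ≡ 3 (mod 8), (2/851) = -1, and (2/851)^2 = +1. Now have -(153/851).
153 ≡ 1 (mod 4), so quadratic reciprocity gives (153/851) = (851/153). Reduce: 851 ≡ 86 (mod 153). Now have -(86/153).
Factor out 2: 86 = 2·43. Since 153 ≡ 1 (mod 8), (2/153) = +1. Now have -(43/153).
153 ≡ 1 (mod 4), so quadratic reciprocity gives (43/153) = (153/43). Reduce: 153 ≡ 24 (mod 43). Now have -(24/43).
Factor out 2: 24 = 2^3·3. Since 43 ≡ 3 (mod 8), (2/43) = -1, and (2/43)^3 = -1. Now have (3/43).
Both 3 ≡ 3 and 43 ≡ 3 (mod 4), so reciprocity gives (3/43) = -(43/3). Reduce: 43 ≡ 1 (mod 3). Now have -(1/3).
(1/3) = 1. Collecting the sign factors: -1.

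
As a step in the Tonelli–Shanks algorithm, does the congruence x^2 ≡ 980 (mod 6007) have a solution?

Factor out 2: 980 = 2^2·245. Since 6007 ≡ 7 (mod 8), (2/6007) = +1, and (2/6007)^2 = +1. Now have (245/6007).
245 ≡ 1 (mod 4), so quadratic reciprocity gives (245/6007) = (6007/245). Reduce: 6007 ≡ 127 (mod 245). Now have (127/245).
245 ≡ 1 (mod 4), so quadratic reciprocity gives (127/245) = (245/127). Reduce: 245 ≡ 118 (mod 127). Now have (118/127).
Factor out 2: 118 = 2·59. Since 127 ≡ 7 (mod 8), (2/127) = +1. Now have (59/127).
Both 59 ≡ 3 and 127 ≡ 3 (mod 4), so reciprocity gives (59/127) = -(127/59). Reduce: 127 ≡ 9 (mod 59). Now have -(9/59).
9 ≡ 1 (mod 4), so quadratic reciprocity gives (9/59) = (59/9). Reduce: 59 ≡ 5 (mod 9). Now have -(5/9).
5 ≡ 1 (mod 4), so quadratic reciprocity gives (5/9) = (9/5). Reduce: 9 ≡ 4 (mod 5). Now have -(4/5).
Factor out 2: 4 = 2^2. Since 5 ≡ 5 (mod 8), (2/5) = -1, and (2/5)^2 = +1. Now have -(1/5).
(1/5) = 1. Collecting the sign factors: -1.
The Legendre symbol is -1, so x^2 ≡ 980 (mod 6007) has no solution.

no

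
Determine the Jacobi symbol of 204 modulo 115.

-1

(204/115)
  = (89/115)    [204 ≡ 89 mod 115]
  = (115/89)    [QR: 89 ≡ 1 mod 4, sign kept]
  = (26/89)    [115 ≡ 26 mod 89]
  = (13/89)    [89 ≡ 1 mod 8 ⇒ (2/89) = +1]
  = (89/13)    [QR: 13 ≡ 1 mod 4, sign kept]
  = (11/13)    [89 ≡ 11 mod 13]
  = (13/11)    [QR: 13 ≡ 1 mod 4, sign kept]
  = (2/11)    [13 ≡ 2 mod 11]
  = -(1/11)    [11 ≡ 3 mod 8 ⇒ (2/11) = -1]
  = -1    [(1/11) = 1]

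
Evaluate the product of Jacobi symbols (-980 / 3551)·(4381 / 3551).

By multiplicativity, (-980·4381 / 3551) = (-980 / 3551)·(4381 / 3551).
First factor (-980 / 3551):
Pull out -1: (-980 / 3551) = (-1 / 3551)·(980 / 3551). Since 3551 ≡ 3 (mod 4), (-1 / 3551) = -1. Now have -(980 / 3551).
Factor out 2: 980 = 2^2·245. Since 3551 ≡ 7 (mod 8), (2 / 3551) = +1, and (2 / 3551)^2 = +1. Now have -(245 / 3551).
245 ≡ 1 (mod 4), so quadratic reciprocity gives (245 / 3551) = (3551 / 245). Reduce: 3551 ≡ 121 (mod 245). Now have -(121 / 245).
121 ≡ 1 (mod 4), so quadratic reciprocity gives (121 / 245) = (245 / 121). Reduce: 245 ≡ 3 (mod 121). Now have -(3 / 121).
121 ≡ 1 (mod 4), so quadratic reciprocity gives (3 / 121) = (121 / 3). Reduce: 121 ≡ 1 (mod 3). Now have -(1 / 3).
(1 / 3) = 1. Collecting the sign factors: -1.
Second factor (4381 / 3551):
Reduce the numerator: 4381 ≡ 830 (mod 3551), so (4381 / 3551) = (830 / 3551).
Factor out 2: 830 = 2·415. Since 3551 ≡ 7 (mod 8), (2 / 3551) = +1. Now have (415 / 3551).
Both 415 ≡ 3 and 3551 ≡ 3 (mod 4), so reciprocity gives (415 / 3551) = -(3551 / 415). Reduce: 3551 ≡ 231 (mod 415). Now have -(231 / 415).
Both 231 ≡ 3 and 415 ≡ 3 (mod 4), so reciprocity gives (231 / 415) = -(415 / 231). Reduce: 415 ≡ 184 (mod 231). Now have (184 / 231).
Factor out 2: 184 = 2^3·23. Since 231 ≡ 7 (mod 8), (2 / 231) = +1, and (2 / 231)^3 = +1. Now have (23 / 231).
Both 23 ≡ 3 and 231 ≡ 3 (mod 4), so reciprocity gives (23 / 231) = -(231 / 23). Reduce: 231 ≡ 1 (mod 23). Now have -(1 / 23).
(1 / 23) = 1. Collecting the sign factors: -1.
Product: (-1)·(-1) = 1.

1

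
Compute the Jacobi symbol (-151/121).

1

Pull out -1: (-151/121) = (-1/121)·(151/121). Since 121 ≡ 1 (mod 4), (-1/121) = +1. Now have (151/121).
Reduce the numerator: 151 ≡ 30 (mod 121), so (151/121) = (30/121).
Factor out 2: 30 = 2·15. Since 121 ≡ 1 (mod 8), (2/121) = +1. Now have (15/121).
121 ≡ 1 (mod 4), so quadratic reciprocity gives (15/121) = (121/15). Reduce: 121 ≡ 1 (mod 15). Now have (1/15).
(1/15) = 1. Collecting the sign factors: 1.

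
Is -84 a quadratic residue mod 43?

no

(-84|43)
  = (2|43)    [-84 ≡ 2 mod 43]
  = -(1|43)    [43 ≡ 3 mod 8 ⇒ (2|43) = -1]
  = -1    [(1|43) = 1]
The Legendre symbol is -1, so x^2 ≡ -84 (mod 43) has no solution.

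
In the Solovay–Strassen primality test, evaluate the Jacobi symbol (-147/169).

Pull out -1: (-147/169) = (-1/169)·(147/169). Since 169 ≡ 1 (mod 4), (-1/169) = +1. Now have (147/169).
169 ≡ 1 (mod 4), so quadratic reciprocity gives (147/169) = (169/147). Reduce: 169 ≡ 22 (mod 147). Now have (22/147).
Factor out 2: 22 = 2·11. Since 147 ≡ 3 (mod 8), (2/147) = -1. Now have -(11/147).
Both 11 ≡ 3 and 147 ≡ 3 (mod 4), so reciprocity gives (11/147) = -(147/11). Reduce: 147 ≡ 4 (mod 11). Now have (4/11).
Factor out 2: 4 = 2^2. Since 11 ≡ 3 (mod 8), (2/11) = -1, and (2/11)^2 = +1. Now have (1/11).
(1/11) = 1. Collecting the sign factors: 1.

1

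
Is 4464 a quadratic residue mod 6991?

no

Factor out 2: 4464 = 2^4·279. Since 6991 ≡ 7 (mod 8), (2|6991) = +1, and (2|6991)^4 = +1. Now have (279|6991).
Both 279 ≡ 3 and 6991 ≡ 3 (mod 4), so reciprocity gives (279|6991) = -(6991|279). Reduce: 6991 ≡ 16 (mod 279). Now have -(16|279).
Factor out 2: 16 = 2^4. Since 279 ≡ 7 (mod 8), (2|279) = +1, and (2|279)^4 = +1. Now have -(1|279).
(1|279) = 1. Collecting the sign factors: -1.
(4464|6991) = -1, and 6991 is prime, so 4464 is not a quadratic residue mod 6991.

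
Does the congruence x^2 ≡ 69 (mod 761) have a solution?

no

69 ≡ 1 (mod 4), so quadratic reciprocity gives (69/761) = (761/69). Reduce: 761 ≡ 2 (mod 69). Now have (2/69).
Factor out 2: 2 = 2. Since 69 ≡ 5 (mod 8), (2/69) = -1. Now have -(1/69).
(1/69) = 1. Collecting the sign factors: -1.
(69/761) = -1, and 761 is prime, so 69 is not a quadratic residue mod 761.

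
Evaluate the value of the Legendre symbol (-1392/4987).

1

Reduce the numerator: -1392 ≡ 3595 (mod 4987), so (-1392/4987) = (3595/4987).
Both 3595 ≡ 3 and 4987 ≡ 3 (mod 4), so reciprocity gives (3595/4987) = -(4987/3595). Reduce: 4987 ≡ 1392 (mod 3595). Now have -(1392/3595).
Factor out 2: 1392 = 2^4·87. Since 3595 ≡ 3 (mod 8), (2/3595) = -1, and (2/3595)^4 = +1. Now have -(87/3595).
Both 87 ≡ 3 and 3595 ≡ 3 (mod 4), so reciprocity gives (87/3595) = -(3595/87). Reduce: 3595 ≡ 28 (mod 87). Now have (28/87).
Factor out 2: 28 = 2^2·7. Since 87 ≡ 7 (mod 8), (2/87) = +1, and (2/87)^2 = +1. Now have (7/87).
Both 7 ≡ 3 and 87 ≡ 3 (mod 4), so reciprocity gives (7/87) = -(87/7). Reduce: 87 ≡ 3 (mod 7). Now have -(3/7).
Both 3 ≡ 3 and 7 ≡ 3 (mod 4), so reciprocity gives (3/7) = -(7/3). Reduce: 7 ≡ 1 (mod 3). Now have (1/3).
(1/3) = 1. Collecting the sign factors: 1.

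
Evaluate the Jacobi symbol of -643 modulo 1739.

Pull out -1: (-643/1739) = (-1/1739)·(643/1739). Since 1739 ≡ 3 (mod 4), (-1/1739) = -1. Now have -(643/1739).
Both 643 ≡ 3 and 1739 ≡ 3 (mod 4), so reciprocity gives (643/1739) = -(1739/643). Reduce: 1739 ≡ 453 (mod 643). Now have (453/643).
453 ≡ 1 (mod 4), so quadratic reciprocity gives (453/643) = (643/453). Reduce: 643 ≡ 190 (mod 453). Now have (190/453).
Factor out 2: 190 = 2·95. Since 453 ≡ 5 (mod 8), (2/453) = -1. Now have -(95/453).
453 ≡ 1 (mod 4), so quadratic reciprocity gives (95/453) = (453/95). Reduce: 453 ≡ 73 (mod 95). Now have -(73/95).
73 ≡ 1 (mod 4), so quadratic reciprocity gives (73/95) = (95/73). Reduce: 95 ≡ 22 (mod 73). Now have -(22/73).
Factor out 2: 22 = 2·11. Since 73 ≡ 1 (mod 8), (2/73) = +1. Now have -(11/73).
73 ≡ 1 (mod 4), so quadratic reciprocity gives (11/73) = (73/11). Reduce: 73 ≡ 7 (mod 11). Now have -(7/11).
Both 7 ≡ 3 and 11 ≡ 3 (mod 4), so reciprocity gives (7/11) = -(11/7). Reduce: 11 ≡ 4 (mod 7). Now have (4/7).
Factor out 2: 4 = 2^2. Since 7 ≡ 7 (mod 8), (2/7) = +1, and (2/7)^2 = +1. Now have (1/7).
(1/7) = 1. Collecting the sign factors: 1.

1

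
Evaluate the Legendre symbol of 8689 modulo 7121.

1

Reduce the numerator: 8689 ≡ 1568 (mod 7121), so (8689|7121) = (1568|7121).
Factor out 2: 1568 = 2^5·49. Since 7121 ≡ 1 (mod 8), (2|7121) = +1, and (2|7121)^5 = +1. Now have (49|7121).
49 ≡ 1 (mod 4), so quadratic reciprocity gives (49|7121) = (7121|49). Reduce: 7121 ≡ 16 (mod 49). Now have (16|49).
Factor out 2: 16 = 2^4. Since 49 ≡ 1 (mod 8), (2|49) = +1, and (2|49)^4 = +1. Now have (1|49).
(1|49) = 1. Collecting the sign factors: 1.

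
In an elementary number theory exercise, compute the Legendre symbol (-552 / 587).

(-552 / 587)
  = (35 / 587)    [-552 ≡ 35 mod 587]
  = -(587 / 35)    [QR: both ≡ 3 mod 4, sign flips]
  = -(27 / 35)    [587 ≡ 27 mod 35]
  = (35 / 27)    [QR: both ≡ 3 mod 4, sign flips]
  = (8 / 27)    [35 ≡ 8 mod 27]
  = -(1 / 27)    [27 ≡ 3 mod 8 ⇒ (2 / 27)^3 = -1]
  = -1    [(1 / 27) = 1]

-1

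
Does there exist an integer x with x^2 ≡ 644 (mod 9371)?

yes

(644/9371)
  = (161/9371)    [9371 ≡ 3 mod 8 ⇒ (2/9371)^2 = +1]
  = (9371/161)    [QR: 161 ≡ 1 mod 4, sign kept]
  = (33/161)    [9371 ≡ 33 mod 161]
  = (161/33)    [QR: 33 ≡ 1 mod 4, sign kept]
  = (29/33)    [161 ≡ 29 mod 33]
  = (33/29)    [QR: 29 ≡ 1 mod 4, sign kept]
  = (4/29)    [33 ≡ 4 mod 29]
  = (1/29)    [29 ≡ 5 mod 8 ⇒ (2/29)^2 = +1]
  = 1    [(1/29) = 1]
The Legendre symbol is 1, so x^2 ≡ 644 (mod 9371) has solution.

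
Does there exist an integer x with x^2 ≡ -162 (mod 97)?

yes

Reduce the numerator: -162 ≡ 32 (mod 97), so (-162|97) = (32|97).
Factor out 2: 32 = 2^5. Since 97 ≡ 1 (mod 8), (2|97) = +1, and (2|97)^5 = +1. Now have (1|97).
(1|97) = 1. Collecting the sign factors: 1.
The Legendre symbol is 1, so x^2 ≡ -162 (mod 97) has solution.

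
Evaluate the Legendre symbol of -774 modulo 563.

-1

(-774 / 563)
  = (352 / 563)    [-774 ≡ 352 mod 563]
  = -(11 / 563)    [563 ≡ 3 mod 8 ⇒ (2 / 563)^5 = -1]
  = (563 / 11)    [QR: both ≡ 3 mod 4, sign flips]
  = (2 / 11)    [563 ≡ 2 mod 11]
  = -(1 / 11)    [11 ≡ 3 mod 8 ⇒ (2 / 11) = -1]
  = -1    [(1 / 11) = 1]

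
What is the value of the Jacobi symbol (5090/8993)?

-1

(5090/8993)
  = (2545/8993)    [8993 ≡ 1 mod 8 ⇒ (2/8993) = +1]
  = (8993/2545)    [QR: 2545 ≡ 1 mod 4, sign kept]
  = (1358/2545)    [8993 ≡ 1358 mod 2545]
  = (679/2545)    [2545 ≡ 1 mod 8 ⇒ (2/2545) = +1]
  = (2545/679)    [QR: 2545 ≡ 1 mod 4, sign kept]
  = (508/679)    [2545 ≡ 508 mod 679]
  = (127/679)    [679 ≡ 7 mod 8 ⇒ (2/679)^2 = +1]
  = -(679/127)    [QR: both ≡ 3 mod 4, sign flips]
  = -(44/127)    [679 ≡ 44 mod 127]
  = -(11/127)    [127 ≡ 7 mod 8 ⇒ (2/127)^2 = +1]
  = (127/11)    [QR: both ≡ 3 mod 4, sign flips]
  = (6/11)    [127 ≡ 6 mod 11]
  = -(3/11)    [11 ≡ 3 mod 8 ⇒ (2/11) = -1]
  = (11/3)    [QR: both ≡ 3 mod 4, sign flips]
  = (2/3)    [11 ≡ 2 mod 3]
  = -(1/3)    [3 ≡ 3 mod 8 ⇒ (2/3) = -1]
  = -1    [(1/3) = 1]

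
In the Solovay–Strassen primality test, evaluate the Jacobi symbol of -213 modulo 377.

(-213 / 377)
  = (164 / 377)    [-213 ≡ 164 mod 377]
  = (41 / 377)    [377 ≡ 1 mod 8 ⇒ (2 / 377)^2 = +1]
  = (377 / 41)    [QR: 41 ≡ 1 mod 4, sign kept]
  = (8 / 41)    [377 ≡ 8 mod 41]
  = (1 / 41)    [41 ≡ 1 mod 8 ⇒ (2 / 41)^3 = +1]
  = 1    [(1 / 41) = 1]

1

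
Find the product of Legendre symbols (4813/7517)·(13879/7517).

By multiplicativity, (4813·13879/7517) = (4813/7517)·(13879/7517).
First factor (4813/7517):
4813 ≡ 1 (mod 4), so quadratic reciprocity gives (4813/7517) = (7517/4813). Reduce: 7517 ≡ 2704 (mod 4813). Now have (2704/4813).
Factor out 2: 2704 = 2^4·169. Since 4813 ≡ 5 (mod 8), (2/4813) = -1, and (2/4813)^4 = +1. Now have (169/4813).
169 ≡ 1 (mod 4), so quadratic reciprocity gives (169/4813) = (4813/169). Reduce: 4813 ≡ 81 (mod 169). Now have (81/169).
81 ≡ 1 (mod 4), so quadratic reciprocity gives (81/169) = (169/81). Reduce: 169 ≡ 7 (mod 81). Now have (7/81).
81 ≡ 1 (mod 4), so quadratic reciprocity gives (7/81) = (81/7). Reduce: 81 ≡ 4 (mod 7). Now have (4/7).
Factor out 2: 4 = 2^2. Since 7 ≡ 7 (mod 8), (2/7) = +1, and (2/7)^2 = +1. Now have (1/7).
(1/7) = 1. Collecting the sign factors: 1.
Second factor (13879/7517):
Reduce the numerator: 13879 ≡ 6362 (mod 7517), so (13879/7517) = (6362/7517).
Factor out 2: 6362 = 2·3181. Since 7517 ≡ 5 (mod 8), (2/7517) = -1. Now have -(3181/7517).
3181 ≡ 1 (mod 4), so quadratic reciprocity gives (3181/7517) = (7517/3181). Reduce: 7517 ≡ 1155 (mod 3181). Now have -(1155/3181).
3181 ≡ 1 (mod 4), so quadratic reciprocity gives (1155/3181) = (3181/1155). Reduce: 3181 ≡ 871 (mod 1155). Now have -(871/1155).
Both 871 ≡ 3 and 1155 ≡ 3 (mod 4), so reciprocity gives (871/1155) = -(1155/871). Reduce: 1155 ≡ 284 (mod 871). Now have (284/871).
Factor out 2: 284 = 2^2·71. Since 871 ≡ 7 (mod 8), (2/871) = +1, and (2/871)^2 = +1. Now have (71/871).
Both 71 ≡ 3 and 871 ≡ 3 (mod 4), so reciprocity gives (71/871) = -(871/71). Reduce: 871 ≡ 19 (mod 71). Now have -(19/71).
Both 19 ≡ 3 and 71 ≡ 3 (mod 4), so reciprocity gives (19/71) = -(71/19). Reduce: 71 ≡ 14 (mod 19). Now have (14/19).
Factor out 2: 14 = 2·7. Since 19 ≡ 3 (mod 8), (2/19) = -1. Now have -(7/19).
Both 7 ≡ 3 and 19 ≡ 3 (mod 4), so reciprocity gives (7/19) = -(19/7). Reduce: 19 ≡ 5 (mod 7). Now have (5/7).
5 ≡ 1 (mod 4), so quadratic reciprocity gives (5/7) = (7/5). Reduce: 7 ≡ 2 (mod 5). Now have (2/5).
Factor out 2: 2 = 2. Since 5 ≡ 5 (mod 8), (2/5) = -1. Now have -(1/5).
(1/5) = 1. Collecting the sign factors: -1.
Product: (1)·(-1) = -1.

-1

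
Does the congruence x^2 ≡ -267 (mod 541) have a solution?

Reduce the numerator: -267 ≡ 274 (mod 541), so (-267/541) = (274/541).
Factor out 2: 274 = 2·137. Since 541 ≡ 5 (mod 8), (2/541) = -1. Now have -(137/541).
137 ≡ 1 (mod 4), so quadratic reciprocity gives (137/541) = (541/137). Reduce: 541 ≡ 130 (mod 137). Now have -(130/137).
Factor out 2: 130 = 2·65. Since 137 ≡ 1 (mod 8), (2/137) = +1. Now have -(65/137).
65 ≡ 1 (mod 4), so quadratic reciprocity gives (65/137) = (137/65). Reduce: 137 ≡ 7 (mod 65). Now have -(7/65).
65 ≡ 1 (mod 4), so quadratic reciprocity gives (7/65) = (65/7). Reduce: 65 ≡ 2 (mod 7). Now have -(2/7).
Factor out 2: 2 = 2. Since 7 ≡ 7 (mod 8), (2/7) = +1. Now have -(1/7).
(1/7) = 1. Collecting the sign factors: -1.
(-267/541) = -1, and 541 is prime, so -267 is not a quadratic residue mod 541.

no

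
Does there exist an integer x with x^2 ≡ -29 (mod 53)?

(-29/53)
  = (29/53)    [53 ≡ 1 mod 4 ⇒ (-1/53) = +1]
  = (53/29)    [QR: 29 ≡ 1 mod 4, sign kept]
  = (24/29)    [53 ≡ 24 mod 29]
  = -(3/29)    [29 ≡ 5 mod 8 ⇒ (2/29)^3 = -1]
  = -(29/3)    [QR: 29 ≡ 1 mod 4, sign kept]
  = -(2/3)    [29 ≡ 2 mod 3]
  = (1/3)    [3 ≡ 3 mod 8 ⇒ (2/3) = -1]
  = 1    [(1/3) = 1]
(-29/53) = 1, and 53 is prime, so -29 is a quadratic residue mod 53.

yes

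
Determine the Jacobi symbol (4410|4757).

1

(4410|4757)
  = -(2205|4757)    [4757 ≡ 5 mod 8 ⇒ (2|4757) = -1]
  = -(4757|2205)    [QR: 2205 ≡ 1 mod 4, sign kept]
  = -(347|2205)    [4757 ≡ 347 mod 2205]
  = -(2205|347)    [QR: 2205 ≡ 1 mod 4, sign kept]
  = -(123|347)    [2205 ≡ 123 mod 347]
  = (347|123)    [QR: both ≡ 3 mod 4, sign flips]
  = (101|123)    [347 ≡ 101 mod 123]
  = (123|101)    [QR: 101 ≡ 1 mod 4, sign kept]
  = (22|101)    [123 ≡ 22 mod 101]
  = -(11|101)    [101 ≡ 5 mod 8 ⇒ (2|101) = -1]
  = -(101|11)    [QR: 101 ≡ 1 mod 4, sign kept]
  = -(2|11)    [101 ≡ 2 mod 11]
  = (1|11)    [11 ≡ 3 mod 8 ⇒ (2|11) = -1]
  = 1    [(1|11) = 1]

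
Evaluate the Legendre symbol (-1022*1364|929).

-1

By multiplicativity, (-1022·1364|929) = (-1022|929)·(1364|929).
First factor (-1022|929):
Reduce the numerator: -1022 ≡ 836 (mod 929), so (-1022|929) = (836|929).
Factor out 2: 836 = 2^2·209. Since 929 ≡ 1 (mod 8), (2|929) = +1, and (2|929)^2 = +1. Now have (209|929).
209 ≡ 1 (mod 4), so quadratic reciprocity gives (209|929) = (929|209). Reduce: 929 ≡ 93 (mod 209). Now have (93|209).
93 ≡ 1 (mod 4), so quadratic reciprocity gives (93|209) = (209|93). Reduce: 209 ≡ 23 (mod 93). Now have (23|93).
93 ≡ 1 (mod 4), so quadratic reciprocity gives (23|93) = (93|23). Reduce: 93 ≡ 1 (mod 23). Now have (1|23).
(1|23) = 1. Collecting the sign factors: 1.
Second factor (1364|929):
Reduce the numerator: 1364 ≡ 435 (mod 929), so (1364|929) = (435|929).
929 ≡ 1 (mod 4), so quadratic reciprocity gives (435|929) = (929|435). Reduce: 929 ≡ 59 (mod 435). Now have (59|435).
Both 59 ≡ 3 and 435 ≡ 3 (mod 4), so reciprocity gives (59|435) = -(435|59). Reduce: 435 ≡ 22 (mod 59). Now have -(22|59).
Factor out 2: 22 = 2·11. Since 59 ≡ 3 (mod 8), (2|59) = -1. Now have (11|59).
Both 11 ≡ 3 and 59 ≡ 3 (mod 4), so reciprocity gives (11|59) = -(59|11). Reduce: 59 ≡ 4 (mod 11). Now have -(4|11).
Factor out 2: 4 = 2^2. Since 11 ≡ 3 (mod 8), (2|11) = -1, and (2|11)^2 = +1. Now have -(1|11).
(1|11) = 1. Collecting the sign factors: -1.
Product: (1)·(-1) = -1.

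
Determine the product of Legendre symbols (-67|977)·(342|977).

By multiplicativity, (-67·342|977) = (-67|977)·(342|977).
First factor (-67|977):
(-67|977)
  = (67|977)    [977 ≡ 1 mod 4 ⇒ (-1|977) = +1]
  = (977|67)    [QR: 977 ≡ 1 mod 4, sign kept]
  = (39|67)    [977 ≡ 39 mod 67]
  = -(67|39)    [QR: both ≡ 3 mod 4, sign flips]
  = -(28|39)    [67 ≡ 28 mod 39]
  = -(7|39)    [39 ≡ 7 mod 8 ⇒ (2|39)^2 = +1]
  = (39|7)    [QR: both ≡ 3 mod 4, sign flips]
  = (4|7)    [39 ≡ 4 mod 7]
  = (1|7)    [7 ≡ 7 mod 8 ⇒ (2|7)^2 = +1]
  = 1    [(1|7) = 1]
Second factor (342|977):
(342|977)
  = (171|977)    [977 ≡ 1 mod 8 ⇒ (2|977) = +1]
  = (977|171)    [QR: 977 ≡ 1 mod 4, sign kept]
  = (122|171)    [977 ≡ 122 mod 171]
  = -(61|171)    [171 ≡ 3 mod 8 ⇒ (2|171) = -1]
  = -(171|61)    [QR: 61 ≡ 1 mod 4, sign kept]
  = -(49|61)    [171 ≡ 49 mod 61]
  = -(61|49)    [QR: 49 ≡ 1 mod 4, sign kept]
  = -(12|49)    [61 ≡ 12 mod 49]
  = -(3|49)    [49 ≡ 1 mod 8 ⇒ (2|49)^2 = +1]
  = -(49|3)    [QR: 49 ≡ 1 mod 4, sign kept]
  = -(1|3)    [49 ≡ 1 mod 3]
  = -1    [(1|3) = 1]
Product: (1)·(-1) = -1.

-1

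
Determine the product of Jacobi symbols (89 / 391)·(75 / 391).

1

By multiplicativity, (89·75 / 391) = (89 / 391)·(75 / 391).
First factor (89 / 391):
89 ≡ 1 (mod 4), so quadratic reciprocity gives (89 / 391) = (391 / 89). Reduce: 391 ≡ 35 (mod 89). Now have (35 / 89).
89 ≡ 1 (mod 4), so quadratic reciprocity gives (35 / 89) = (89 / 35). Reduce: 89 ≡ 19 (mod 35). Now have (19 / 35).
Both 19 ≡ 3 and 35 ≡ 3 (mod 4), so reciprocity gives (19 / 35) = -(35 / 19). Reduce: 35 ≡ 16 (mod 19). Now have -(16 / 19).
Factor out 2: 16 = 2^4. Since 19 ≡ 3 (mod 8), (2 / 19) = -1, and (2 / 19)^4 = +1. Now have -(1 / 19).
(1 / 19) = 1. Collecting the sign factors: -1.
Second factor (75 / 391):
Both 75 ≡ 3 and 391 ≡ 3 (mod 4), so reciprocity gives (75 / 391) = -(391 / 75). Reduce: 391 ≡ 16 (mod 75). Now have -(16 / 75).
Factor out 2: 16 = 2^4. Since 75 ≡ 3 (mod 8), (2 / 75) = -1, and (2 / 75)^4 = +1. Now have -(1 / 75).
(1 / 75) = 1. Collecting the sign factors: -1.
Product: (-1)·(-1) = 1.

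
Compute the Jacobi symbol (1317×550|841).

1

By multiplicativity, (1317·550|841) = (1317|841)·(550|841).
First factor (1317|841):
(1317|841)
  = (476|841)    [1317 ≡ 476 mod 841]
  = (119|841)    [841 ≡ 1 mod 8 ⇒ (2|841)^2 = +1]
  = (841|119)    [QR: 841 ≡ 1 mod 4, sign kept]
  = (8|119)    [841 ≡ 8 mod 119]
  = (1|119)    [119 ≡ 7 mod 8 ⇒ (2|119)^3 = +1]
  = 1    [(1|119) = 1]
Second factor (550|841):
(550|841)
  = (275|841)    [841 ≡ 1 mod 8 ⇒ (2|841) = +1]
  = (841|275)    [QR: 841 ≡ 1 mod 4, sign kept]
  = (16|275)    [841 ≡ 16 mod 275]
  = (1|275)    [275 ≡ 3 mod 8 ⇒ (2|275)^4 = +1]
  = 1    [(1|275) = 1]
Product: (1)·(1) = 1.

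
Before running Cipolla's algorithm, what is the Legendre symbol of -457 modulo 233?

(-457/233)
  = (9/233)    [-457 ≡ 9 mod 233]
  = (233/9)    [QR: 9 ≡ 1 mod 4, sign kept]
  = (8/9)    [233 ≡ 8 mod 9]
  = (1/9)    [9 ≡ 1 mod 8 ⇒ (2/9)^3 = +1]
  = 1    [(1/9) = 1]

1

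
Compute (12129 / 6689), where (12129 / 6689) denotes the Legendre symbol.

(12129 / 6689)
  = (5440 / 6689)    [12129 ≡ 5440 mod 6689]
  = (85 / 6689)    [6689 ≡ 1 mod 8 ⇒ (2 / 6689)^6 = +1]
  = (6689 / 85)    [QR: 85 ≡ 1 mod 4, sign kept]
  = (59 / 85)    [6689 ≡ 59 mod 85]
  = (85 / 59)    [QR: 85 ≡ 1 mod 4, sign kept]
  = (26 / 59)    [85 ≡ 26 mod 59]
  = -(13 / 59)    [59 ≡ 3 mod 8 ⇒ (2 / 59) = -1]
  = -(59 / 13)    [QR: 13 ≡ 1 mod 4, sign kept]
  = -(7 / 13)    [59 ≡ 7 mod 13]
  = -(13 / 7)    [QR: 13 ≡ 1 mod 4, sign kept]
  = -(6 / 7)    [13 ≡ 6 mod 7]
  = -(3 / 7)    [7 ≡ 7 mod 8 ⇒ (2 / 7) = +1]
  = (7 / 3)    [QR: both ≡ 3 mod 4, sign flips]
  = (1 / 3)    [7 ≡ 1 mod 3]
  = 1    [(1 / 3) = 1]

1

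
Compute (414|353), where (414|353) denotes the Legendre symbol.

Reduce the numerator: 414 ≡ 61 (mod 353), so (414|353) = (61|353).
61 ≡ 1 (mod 4), so quadratic reciprocity gives (61|353) = (353|61). Reduce: 353 ≡ 48 (mod 61). Now have (48|61).
Factor out 2: 48 = 2^4·3. Since 61 ≡ 5 (mod 8), (2|61) = -1, and (2|61)^4 = +1. Now have (3|61).
61 ≡ 1 (mod 4), so quadratic reciprocity gives (3|61) = (61|3). Reduce: 61 ≡ 1 (mod 3). Now have (1|3).
(1|3) = 1. Collecting the sign factors: 1.

1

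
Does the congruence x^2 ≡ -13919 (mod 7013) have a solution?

no

(-13919/7013)
  = (107/7013)    [-13919 ≡ 107 mod 7013]
  = (7013/107)    [QR: 7013 ≡ 1 mod 4, sign kept]
  = (58/107)    [7013 ≡ 58 mod 107]
  = -(29/107)    [107 ≡ 3 mod 8 ⇒ (2/107) = -1]
  = -(107/29)    [QR: 29 ≡ 1 mod 4, sign kept]
  = -(20/29)    [107 ≡ 20 mod 29]
  = -(5/29)    [29 ≡ 5 mod 8 ⇒ (2/29)^2 = +1]
  = -(29/5)    [QR: 5 ≡ 1 mod 4, sign kept]
  = -(4/5)    [29 ≡ 4 mod 5]
  = -(1/5)    [5 ≡ 5 mod 8 ⇒ (2/5)^2 = +1]
  = -1    [(1/5) = 1]
(-13919/7013) = -1, and 7013 is prime, so -13919 is not a quadratic residue mod 7013.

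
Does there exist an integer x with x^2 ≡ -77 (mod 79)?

Pull out -1: (-77/79) = (-1/79)·(77/79). Since 79 ≡ 3 (mod 4), (-1/79) = -1. Now have -(77/79).
77 ≡ 1 (mod 4), so quadratic reciprocity gives (77/79) = (79/77). Reduce: 79 ≡ 2 (mod 77). Now have -(2/77).
Factor out 2: 2 = 2. Since 77 ≡ 5 (mod 8), (2/77) = -1. Now have (1/77).
(1/77) = 1. Collecting the sign factors: 1.
(-77/79) = 1, and 79 is prime, so -77 is a quadratic residue mod 79.

yes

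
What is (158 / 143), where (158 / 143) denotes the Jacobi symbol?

-1

(158 / 143)
  = (15 / 143)    [158 ≡ 15 mod 143]
  = -(143 / 15)    [QR: both ≡ 3 mod 4, sign flips]
  = -(8 / 15)    [143 ≡ 8 mod 15]
  = -(1 / 15)    [15 ≡ 7 mod 8 ⇒ (2 / 15)^3 = +1]
  = -1    [(1 / 15) = 1]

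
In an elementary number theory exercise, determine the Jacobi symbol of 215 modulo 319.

1

Both 215 ≡ 3 and 319 ≡ 3 (mod 4), so reciprocity gives (215/319) = -(319/215). Reduce: 319 ≡ 104 (mod 215). Now have -(104/215).
Factor out 2: 104 = 2^3·13. Since 215 ≡ 7 (mod 8), (2/215) = +1, and (2/215)^3 = +1. Now have -(13/215).
13 ≡ 1 (mod 4), so quadratic reciprocity gives (13/215) = (215/13). Reduce: 215 ≡ 7 (mod 13). Now have -(7/13).
13 ≡ 1 (mod 4), so quadratic reciprocity gives (7/13) = (13/7). Reduce: 13 ≡ 6 (mod 7). Now have -(6/7).
Factor out 2: 6 = 2·3. Since 7 ≡ 7 (mod 8), (2/7) = +1. Now have -(3/7).
Both 3 ≡ 3 and 7 ≡ 3 (mod 4), so reciprocity gives (3/7) = -(7/3). Reduce: 7 ≡ 1 (mod 3). Now have (1/3).
(1/3) = 1. Collecting the sign factors: 1.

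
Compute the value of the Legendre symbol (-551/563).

Reduce the numerator: -551 ≡ 12 (mod 563), so (-551/563) = (12/563).
Factor out 2: 12 = 2^2·3. Since 563 ≡ 3 (mod 8), (2/563) = -1, and (2/563)^2 = +1. Now have (3/563).
Both 3 ≡ 3 and 563 ≡ 3 (mod 4), so reciprocity gives (3/563) = -(563/3). Reduce: 563 ≡ 2 (mod 3). Now have -(2/3).
Factor out 2: 2 = 2. Since 3 ≡ 3 (mod 8), (2/3) = -1. Now have (1/3).
(1/3) = 1. Collecting the sign factors: 1.

1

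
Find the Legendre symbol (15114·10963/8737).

By multiplicativity, (15114·10963/8737) = (15114/8737)·(10963/8737).
First factor (15114/8737):
(15114/8737)
  = (6377/8737)    [15114 ≡ 6377 mod 8737]
  = (8737/6377)    [QR: 6377 ≡ 1 mod 4, sign kept]
  = (2360/6377)    [8737 ≡ 2360 mod 6377]
  = (295/6377)    [6377 ≡ 1 mod 8 ⇒ (2/6377)^3 = +1]
  = (6377/295)    [QR: 6377 ≡ 1 mod 4, sign kept]
  = (182/295)    [6377 ≡ 182 mod 295]
  = (91/295)    [295 ≡ 7 mod 8 ⇒ (2/295) = +1]
  = -(295/91)    [QR: both ≡ 3 mod 4, sign flips]
  = -(22/91)    [295 ≡ 22 mod 91]
  = (11/91)    [91 ≡ 3 mod 8 ⇒ (2/91) = -1]
  = -(91/11)    [QR: both ≡ 3 mod 4, sign flips]
  = -(3/11)    [91 ≡ 3 mod 11]
  = (11/3)    [QR: both ≡ 3 mod 4, sign flips]
  = (2/3)    [11 ≡ 2 mod 3]
  = -(1/3)    [3 ≡ 3 mod 8 ⇒ (2/3) = -1]
  = -1    [(1/3) = 1]
Second factor (10963/8737):
(10963/8737)
  = (2226/8737)    [10963 ≡ 2226 mod 8737]
  = (1113/8737)    [8737 ≡ 1 mod 8 ⇒ (2/8737) = +1]
  = (8737/1113)    [QR: 1113 ≡ 1 mod 4, sign kept]
  = (946/1113)    [8737 ≡ 946 mod 1113]
  = (473/1113)    [1113 ≡ 1 mod 8 ⇒ (2/1113) = +1]
  = (1113/473)    [QR: 473 ≡ 1 mod 4, sign kept]
  = (167/473)    [1113 ≡ 167 mod 473]
  = (473/167)    [QR: 473 ≡ 1 mod 4, sign kept]
  = (139/167)    [473 ≡ 139 mod 167]
  = -(167/139)    [QR: both ≡ 3 mod 4, sign flips]
  = -(28/139)    [167 ≡ 28 mod 139]
  = -(7/139)    [139 ≡ 3 mod 8 ⇒ (2/139)^2 = +1]
  = (139/7)    [QR: both ≡ 3 mod 4, sign flips]
  = (6/7)    [139 ≡ 6 mod 7]
  = (3/7)    [7 ≡ 7 mod 8 ⇒ (2/7) = +1]
  = -(7/3)    [QR: both ≡ 3 mod 4, sign flips]
  = -(1/3)    [7 ≡ 1 mod 3]
  = -1    [(1/3) = 1]
Product: (-1)·(-1) = 1.

1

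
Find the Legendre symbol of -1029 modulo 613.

1

Reduce the numerator: -1029 ≡ 197 (mod 613), so (-1029|613) = (197|613).
197 ≡ 1 (mod 4), so quadratic reciprocity gives (197|613) = (613|197). Reduce: 613 ≡ 22 (mod 197). Now have (22|197).
Factor out 2: 22 = 2·11. Since 197 ≡ 5 (mod 8), (2|197) = -1. Now have -(11|197).
197 ≡ 1 (mod 4), so quadratic reciprocity gives (11|197) = (197|11). Reduce: 197 ≡ 10 (mod 11). Now have -(10|11).
Factor out 2: 10 = 2·5. Since 11 ≡ 3 (mod 8), (2|11) = -1. Now have (5|11).
5 ≡ 1 (mod 4), so quadratic reciprocity gives (5|11) = (11|5). Reduce: 11 ≡ 1 (mod 5). Now have (1|5).
(1|5) = 1. Collecting the sign factors: 1.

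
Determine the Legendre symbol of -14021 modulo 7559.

(-14021/7559)
  = -(14021/7559)    [7559 ≡ 3 mod 4 ⇒ (-1/7559) = -1]
  = -(6462/7559)    [14021 ≡ 6462 mod 7559]
  = -(3231/7559)    [7559 ≡ 7 mod 8 ⇒ (2/7559) = +1]
  = (7559/3231)    [QR: both ≡ 3 mod 4, sign flips]
  = (1097/3231)    [7559 ≡ 1097 mod 3231]
  = (3231/1097)    [QR: 1097 ≡ 1 mod 4, sign kept]
  = (1037/1097)    [3231 ≡ 1037 mod 1097]
  = (1097/1037)    [QR: 1037 ≡ 1 mod 4, sign kept]
  = (60/1037)    [1097 ≡ 60 mod 1037]
  = (15/1037)    [1037 ≡ 5 mod 8 ⇒ (2/1037)^2 = +1]
  = (1037/15)    [QR: 1037 ≡ 1 mod 4, sign kept]
  = (2/15)    [1037 ≡ 2 mod 15]
  = (1/15)    [15 ≡ 7 mod 8 ⇒ (2/15) = +1]
  = 1    [(1/15) = 1]

1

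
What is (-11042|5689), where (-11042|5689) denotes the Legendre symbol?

Reduce the numerator: -11042 ≡ 336 (mod 5689), so (-11042|5689) = (336|5689).
Factor out 2: 336 = 2^4·21. Since 5689 ≡ 1 (mod 8), (2|5689) = +1, and (2|5689)^4 = +1. Now have (21|5689).
21 ≡ 1 (mod 4), so quadratic reciprocity gives (21|5689) = (5689|21). Reduce: 5689 ≡ 19 (mod 21). Now have (19|21).
21 ≡ 1 (mod 4), so quadratic reciprocity gives (19|21) = (21|19). Reduce: 21 ≡ 2 (mod 19). Now have (2|19).
Factor out 2: 2 = 2. Since 19 ≡ 3 (mod 8), (2|19) = -1. Now have -(1|19).
(1|19) = 1. Collecting the sign factors: -1.

-1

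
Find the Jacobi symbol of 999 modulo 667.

(999/667)
  = (332/667)    [999 ≡ 332 mod 667]
  = (83/667)    [667 ≡ 3 mod 8 ⇒ (2/667)^2 = +1]
  = -(667/83)    [QR: both ≡ 3 mod 4, sign flips]
  = -(3/83)    [667 ≡ 3 mod 83]
  = (83/3)    [QR: both ≡ 3 mod 4, sign flips]
  = (2/3)    [83 ≡ 2 mod 3]
  = -(1/3)    [3 ≡ 3 mod 8 ⇒ (2/3) = -1]
  = -1    [(1/3) = 1]

-1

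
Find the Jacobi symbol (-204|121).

Reduce the numerator: -204 ≡ 38 (mod 121), so (-204|121) = (38|121).
Factor out 2: 38 = 2·19. Since 121 ≡ 1 (mod 8), (2|121) = +1. Now have (19|121).
121 ≡ 1 (mod 4), so quadratic reciprocity gives (19|121) = (121|19). Reduce: 121 ≡ 7 (mod 19). Now have (7|19).
Both 7 ≡ 3 and 19 ≡ 3 (mod 4), so reciprocity gives (7|19) = -(19|7). Reduce: 19 ≡ 5 (mod 7). Now have -(5|7).
5 ≡ 1 (mod 4), so quadratic reciprocity gives (5|7) = (7|5). Reduce: 7 ≡ 2 (mod 5). Now have -(2|5).
Factor out 2: 2 = 2. Since 5 ≡ 5 (mod 8), (2|5) = -1. Now have (1|5).
(1|5) = 1. Collecting the sign factors: 1.

1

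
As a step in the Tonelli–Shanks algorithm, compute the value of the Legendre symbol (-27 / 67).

1

Reduce the numerator: -27 ≡ 40 (mod 67), so (-27 / 67) = (40 / 67).
Factor out 2: 40 = 2^3·5. Since 67 ≡ 3 (mod 8), (2 / 67) = -1, and (2 / 67)^3 = -1. Now have -(5 / 67).
5 ≡ 1 (mod 4), so quadratic reciprocity gives (5 / 67) = (67 / 5). Reduce: 67 ≡ 2 (mod 5). Now have -(2 / 5).
Factor out 2: 2 = 2. Since 5 ≡ 5 (mod 8), (2 / 5) = -1. Now have (1 / 5).
(1 / 5) = 1. Collecting the sign factors: 1.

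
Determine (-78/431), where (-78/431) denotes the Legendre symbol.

1

(-78/431)
  = (353/431)    [-78 ≡ 353 mod 431]
  = (431/353)    [QR: 353 ≡ 1 mod 4, sign kept]
  = (78/353)    [431 ≡ 78 mod 353]
  = (39/353)    [353 ≡ 1 mod 8 ⇒ (2/353) = +1]
  = (353/39)    [QR: 353 ≡ 1 mod 4, sign kept]
  = (2/39)    [353 ≡ 2 mod 39]
  = (1/39)    [39 ≡ 7 mod 8 ⇒ (2/39) = +1]
  = 1    [(1/39) = 1]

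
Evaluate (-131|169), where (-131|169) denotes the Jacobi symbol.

(-131|169)
  = (38|169)    [-131 ≡ 38 mod 169]
  = (19|169)    [169 ≡ 1 mod 8 ⇒ (2|169) = +1]
  = (169|19)    [QR: 169 ≡ 1 mod 4, sign kept]
  = (17|19)    [169 ≡ 17 mod 19]
  = (19|17)    [QR: 17 ≡ 1 mod 4, sign kept]
  = (2|17)    [19 ≡ 2 mod 17]
  = (1|17)    [17 ≡ 1 mod 8 ⇒ (2|17) = +1]
  = 1    [(1|17) = 1]

1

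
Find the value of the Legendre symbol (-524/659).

1

Pull out -1: (-524/659) = (-1/659)·(524/659). Since 659 ≡ 3 (mod 4), (-1/659) = -1. Now have -(524/659).
Factor out 2: 524 = 2^2·131. Since 659 ≡ 3 (mod 8), (2/659) = -1, and (2/659)^2 = +1. Now have -(131/659).
Both 131 ≡ 3 and 659 ≡ 3 (mod 4), so reciprocity gives (131/659) = -(659/131). Reduce: 659 ≡ 4 (mod 131). Now have (4/131).
Factor out 2: 4 = 2^2. Since 131 ≡ 3 (mod 8), (2/131) = -1, and (2/131)^2 = +1. Now have (1/131).
(1/131) = 1. Collecting the sign factors: 1.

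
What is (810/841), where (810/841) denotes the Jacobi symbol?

1

Factor out 2: 810 = 2·405. Since 841 ≡ 1 (mod 8), (2/841) = +1. Now have (405/841).
405 ≡ 1 (mod 4), so quadratic reciprocity gives (405/841) = (841/405). Reduce: 841 ≡ 31 (mod 405). Now have (31/405).
405 ≡ 1 (mod 4), so quadratic reciprocity gives (31/405) = (405/31). Reduce: 405 ≡ 2 (mod 31). Now have (2/31).
Factor out 2: 2 = 2. Since 31 ≡ 7 (mod 8), (2/31) = +1. Now have (1/31).
(1/31) = 1. Collecting the sign factors: 1.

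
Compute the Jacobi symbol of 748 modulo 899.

1

(748 / 899)
  = (187 / 899)    [899 ≡ 3 mod 8 ⇒ (2 / 899)^2 = +1]
  = -(899 / 187)    [QR: both ≡ 3 mod 4, sign flips]
  = -(151 / 187)    [899 ≡ 151 mod 187]
  = (187 / 151)    [QR: both ≡ 3 mod 4, sign flips]
  = (36 / 151)    [187 ≡ 36 mod 151]
  = (9 / 151)    [151 ≡ 7 mod 8 ⇒ (2 / 151)^2 = +1]
  = (151 / 9)    [QR: 9 ≡ 1 mod 4, sign kept]
  = (7 / 9)    [151 ≡ 7 mod 9]
  = (9 / 7)    [QR: 9 ≡ 1 mod 4, sign kept]
  = (2 / 7)    [9 ≡ 2 mod 7]
  = (1 / 7)    [7 ≡ 7 mod 8 ⇒ (2 / 7) = +1]
  = 1    [(1 / 7) = 1]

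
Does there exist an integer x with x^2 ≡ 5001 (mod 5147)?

yes

5001 ≡ 1 (mod 4), so quadratic reciprocity gives (5001/5147) = (5147/5001). Reduce: 5147 ≡ 146 (mod 5001). Now have (146/5001).
Factor out 2: 146 = 2·73. Since 5001 ≡ 1 (mod 8), (2/5001) = +1. Now have (73/5001).
73 ≡ 1 (mod 4), so quadratic reciprocity gives (73/5001) = (5001/73). Reduce: 5001 ≡ 37 (mod 73). Now have (37/73).
37 ≡ 1 (mod 4), so quadratic reciprocity gives (37/73) = (73/37). Reduce: 73 ≡ 36 (mod 37). Now have (36/37).
Factor out 2: 36 = 2^2·9. Since 37 ≡ 5 (mod 8), (2/37) = -1, and (2/37)^2 = +1. Now have (9/37).
9 ≡ 1 (mod 4), so quadratic reciprocity gives (9/37) = (37/9). Reduce: 37 ≡ 1 (mod 9). Now have (1/9).
(1/9) = 1. Collecting the sign factors: 1.
The Legendre symbol is 1, so x^2 ≡ 5001 (mod 5147) has solution.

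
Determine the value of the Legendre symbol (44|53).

Factor out 2: 44 = 2^2·11. Since 53 ≡ 5 (mod 8), (2|53) = -1, and (2|53)^2 = +1. Now have (11|53).
53 ≡ 1 (mod 4), so quadratic reciprocity gives (11|53) = (53|11). Reduce: 53 ≡ 9 (mod 11). Now have (9|11).
9 ≡ 1 (mod 4), so quadratic reciprocity gives (9|11) = (11|9). Reduce: 11 ≡ 2 (mod 9). Now have (2|9).
Factor out 2: 2 = 2. Since 9 ≡ 1 (mod 8), (2|9) = +1. Now have (1|9).
(1|9) = 1. Collecting the sign factors: 1.

1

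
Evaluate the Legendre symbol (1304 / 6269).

1

(1304 / 6269)
  = -(163 / 6269)    [6269 ≡ 5 mod 8 ⇒ (2 / 6269)^3 = -1]
  = -(6269 / 163)    [QR: 6269 ≡ 1 mod 4, sign kept]
  = -(75 / 163)    [6269 ≡ 75 mod 163]
  = (163 / 75)    [QR: both ≡ 3 mod 4, sign flips]
  = (13 / 75)    [163 ≡ 13 mod 75]
  = (75 / 13)    [QR: 13 ≡ 1 mod 4, sign kept]
  = (10 / 13)    [75 ≡ 10 mod 13]
  = -(5 / 13)    [13 ≡ 5 mod 8 ⇒ (2 / 13) = -1]
  = -(13 / 5)    [QR: 5 ≡ 1 mod 4, sign kept]
  = -(3 / 5)    [13 ≡ 3 mod 5]
  = -(5 / 3)    [QR: 5 ≡ 1 mod 4, sign kept]
  = -(2 / 3)    [5 ≡ 2 mod 3]
  = (1 / 3)    [3 ≡ 3 mod 8 ⇒ (2 / 3) = -1]
  = 1    [(1 / 3) = 1]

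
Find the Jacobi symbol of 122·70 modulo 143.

By multiplicativity, (122·70/143) = (122/143)·(70/143).
First factor (122/143):
(122/143)
  = (61/143)    [143 ≡ 7 mod 8 ⇒ (2/143) = +1]
  = (143/61)    [QR: 61 ≡ 1 mod 4, sign kept]
  = (21/61)    [143 ≡ 21 mod 61]
  = (61/21)    [QR: 21 ≡ 1 mod 4, sign kept]
  = (19/21)    [61 ≡ 19 mod 21]
  = (21/19)    [QR: 21 ≡ 1 mod 4, sign kept]
  = (2/19)    [21 ≡ 2 mod 19]
  = -(1/19)    [19 ≡ 3 mod 8 ⇒ (2/19) = -1]
  = -1    [(1/19) = 1]
Second factor (70/143):
(70/143)
  = (35/143)    [143 ≡ 7 mod 8 ⇒ (2/143) = +1]
  = -(143/35)    [QR: both ≡ 3 mod 4, sign flips]
  = -(3/35)    [143 ≡ 3 mod 35]
  = (35/3)    [QR: both ≡ 3 mod 4, sign flips]
  = (2/3)    [35 ≡ 2 mod 3]
  = -(1/3)    [3 ≡ 3 mod 8 ⇒ (2/3) = -1]
  = -1    [(1/3) = 1]
Product: (-1)·(-1) = 1.

1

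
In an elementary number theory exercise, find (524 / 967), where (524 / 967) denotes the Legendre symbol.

1

(524 / 967)
  = (131 / 967)    [967 ≡ 7 mod 8 ⇒ (2 / 967)^2 = +1]
  = -(967 / 131)    [QR: both ≡ 3 mod 4, sign flips]
  = -(50 / 131)    [967 ≡ 50 mod 131]
  = (25 / 131)    [131 ≡ 3 mod 8 ⇒ (2 / 131) = -1]
  = (131 / 25)    [QR: 25 ≡ 1 mod 4, sign kept]
  = (6 / 25)    [131 ≡ 6 mod 25]
  = (3 / 25)    [25 ≡ 1 mod 8 ⇒ (2 / 25) = +1]
  = (25 / 3)    [QR: 25 ≡ 1 mod 4, sign kept]
  = (1 / 3)    [25 ≡ 1 mod 3]
  = 1    [(1 / 3) = 1]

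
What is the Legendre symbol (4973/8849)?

1

4973 ≡ 1 (mod 4), so quadratic reciprocity gives (4973/8849) = (8849/4973). Reduce: 8849 ≡ 3876 (mod 4973). Now have (3876/4973).
Factor out 2: 3876 = 2^2·969. Since 4973 ≡ 5 (mod 8), (2/4973) = -1, and (2/4973)^2 = +1. Now have (969/4973).
969 ≡ 1 (mod 4), so quadratic reciprocity gives (969/4973) = (4973/969). Reduce: 4973 ≡ 128 (mod 969). Now have (128/969).
Factor out 2: 128 = 2^7. Since 969 ≡ 1 (mod 8), (2/969) = +1, and (2/969)^7 = +1. Now have (1/969).
(1/969) = 1. Collecting the sign factors: 1.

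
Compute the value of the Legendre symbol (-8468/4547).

1

Reduce the numerator: -8468 ≡ 626 (mod 4547), so (-8468/4547) = (626/4547).
Factor out 2: 626 = 2·313. Since 4547 ≡ 3 (mod 8), (2/4547) = -1. Now have -(313/4547).
313 ≡ 1 (mod 4), so quadratic reciprocity gives (313/4547) = (4547/313). Reduce: 4547 ≡ 165 (mod 313). Now have -(165/313).
165 ≡ 1 (mod 4), so quadratic reciprocity gives (165/313) = (313/165). Reduce: 313 ≡ 148 (mod 165). Now have -(148/165).
Factor out 2: 148 = 2^2·37. Since 165 ≡ 5 (mod 8), (2/165) = -1, and (2/165)^2 = +1. Now have -(37/165).
37 ≡ 1 (mod 4), so quadratic reciprocity gives (37/165) = (165/37). Reduce: 165 ≡ 17 (mod 37). Now have -(17/37).
17 ≡ 1 (mod 4), so quadratic reciprocity gives (17/37) = (37/17). Reduce: 37 ≡ 3 (mod 17). Now have -(3/17).
17 ≡ 1 (mod 4), so quadratic reciprocity gives (3/17) = (17/3). Reduce: 17 ≡ 2 (mod 3). Now have -(2/3).
Factor out 2: 2 = 2. Since 3 ≡ 3 (mod 8), (2/3) = -1. Now have (1/3).
(1/3) = 1. Collecting the sign factors: 1.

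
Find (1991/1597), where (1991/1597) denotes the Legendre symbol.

Reduce the numerator: 1991 ≡ 394 (mod 1597), so (1991/1597) = (394/1597).
Factor out 2: 394 = 2·197. Since 1597 ≡ 5 (mod 8), (2/1597) = -1. Now have -(197/1597).
197 ≡ 1 (mod 4), so quadratic reciprocity gives (197/1597) = (1597/197). Reduce: 1597 ≡ 21 (mod 197). Now have -(21/197).
21 ≡ 1 (mod 4), so quadratic reciprocity gives (21/197) = (197/21). Reduce: 197 ≡ 8 (mod 21). Now have -(8/21).
Factor out 2: 8 = 2^3. Since 21 ≡ 5 (mod 8), (2/21) = -1, and (2/21)^3 = -1. Now have (1/21).
(1/21) = 1. Collecting the sign factors: 1.

1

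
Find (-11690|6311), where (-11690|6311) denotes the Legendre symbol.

-1

(-11690|6311)
  = -(11690|6311)    [6311 ≡ 3 mod 4 ⇒ (-1|6311) = -1]
  = -(5379|6311)    [11690 ≡ 5379 mod 6311]
  = (6311|5379)    [QR: both ≡ 3 mod 4, sign flips]
  = (932|5379)    [6311 ≡ 932 mod 5379]
  = (233|5379)    [5379 ≡ 3 mod 8 ⇒ (2|5379)^2 = +1]
  = (5379|233)    [QR: 233 ≡ 1 mod 4, sign kept]
  = (20|233)    [5379 ≡ 20 mod 233]
  = (5|233)    [233 ≡ 1 mod 8 ⇒ (2|233)^2 = +1]
  = (233|5)    [QR: 5 ≡ 1 mod 4, sign kept]
  = (3|5)    [233 ≡ 3 mod 5]
  = (5|3)    [QR: 5 ≡ 1 mod 4, sign kept]
  = (2|3)    [5 ≡ 2 mod 3]
  = -(1|3)    [3 ≡ 3 mod 8 ⇒ (2|3) = -1]
  = -1    [(1|3) = 1]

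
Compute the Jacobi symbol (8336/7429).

-1

Reduce the numerator: 8336 ≡ 907 (mod 7429), so (8336/7429) = (907/7429).
7429 ≡ 1 (mod 4), so quadratic reciprocity gives (907/7429) = (7429/907). Reduce: 7429 ≡ 173 (mod 907). Now have (173/907).
173 ≡ 1 (mod 4), so quadratic reciprocity gives (173/907) = (907/173). Reduce: 907 ≡ 42 (mod 173). Now have (42/173).
Factor out 2: 42 = 2·21. Since 173 ≡ 5 (mod 8), (2/173) = -1. Now have -(21/173).
21 ≡ 1 (mod 4), so quadratic reciprocity gives (21/173) = (173/21). Reduce: 173 ≡ 5 (mod 21). Now have -(5/21).
5 ≡ 1 (mod 4), so quadratic reciprocity gives (5/21) = (21/5). Reduce: 21 ≡ 1 (mod 5). Now have -(1/5).
(1/5) = 1. Collecting the sign factors: -1.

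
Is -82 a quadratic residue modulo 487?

Pull out -1: (-82|487) = (-1|487)·(82|487). Since 487 ≡ 3 (mod 4), (-1|487) = -1. Now have -(82|487).
Factor out 2: 82 = 2·41. Since 487 ≡ 7 (mod 8), (2|487) = +1. Now have -(41|487).
41 ≡ 1 (mod 4), so quadratic reciprocity gives (41|487) = (487|41). Reduce: 487 ≡ 36 (mod 41). Now have -(36|41).
Factor out 2: 36 = 2^2·9. Since 41 ≡ 1 (mod 8), (2|41) = +1, and (2|41)^2 = +1. Now have -(9|41).
9 ≡ 1 (mod 4), so quadratic reciprocity gives (9|41) = (41|9). Reduce: 41 ≡ 5 (mod 9). Now have -(5|9).
5 ≡ 1 (mod 4), so quadratic reciprocity gives (5|9) = (9|5). Reduce: 9 ≡ 4 (mod 5). Now have -(4|5).
Factor out 2: 4 = 2^2. Since 5 ≡ 5 (mod 8), (2|5) = -1, and (2|5)^2 = +1. Now have -(1|5).
(1|5) = 1. Collecting the sign factors: -1.
(-82|487) = -1, and 487 is prime, so -82 is not a quadratic residue mod 487.

no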